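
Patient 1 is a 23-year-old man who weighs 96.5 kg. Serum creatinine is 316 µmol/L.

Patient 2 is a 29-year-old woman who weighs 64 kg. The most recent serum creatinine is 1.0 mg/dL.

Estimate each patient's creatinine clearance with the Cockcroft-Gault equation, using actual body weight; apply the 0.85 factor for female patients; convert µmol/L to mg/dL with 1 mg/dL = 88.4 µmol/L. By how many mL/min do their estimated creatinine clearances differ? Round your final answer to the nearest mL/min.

40 mL/min

Patient 1: SCr = 316 / 88.4 = 3.575 mg/dL
Patient 1: CrCl = (140 − 23) × 96.5 / (72 × 3.575) = 11290.5 / 257.40 ≈ 43.9 mL/min
Patient 2: CrCl = (140 − 29) × 64 / (72 × 1) × 0.85 = 7104.0 / 72.00 × 0.85 ≈ 83.9 mL/min
|43.9 − 83.9| = 40.0 mL/min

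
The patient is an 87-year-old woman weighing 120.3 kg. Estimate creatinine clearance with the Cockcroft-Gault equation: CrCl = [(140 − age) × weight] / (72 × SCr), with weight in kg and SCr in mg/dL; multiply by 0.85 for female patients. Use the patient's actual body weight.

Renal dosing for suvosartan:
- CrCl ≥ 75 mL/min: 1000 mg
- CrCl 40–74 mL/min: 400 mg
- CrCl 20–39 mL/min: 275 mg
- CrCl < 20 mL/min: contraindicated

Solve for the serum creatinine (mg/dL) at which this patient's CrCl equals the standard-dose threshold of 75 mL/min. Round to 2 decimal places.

Standard dose requires CrCl ≥ 75 mL/min.
Set (140 − 87) × 120.3 × 0.85 / (72 × SCr) = 75
SCr = (140 − 87) × 120.3 × 0.85 / (72 × 75) = 1.004 mg/dL

1.00 mg/dL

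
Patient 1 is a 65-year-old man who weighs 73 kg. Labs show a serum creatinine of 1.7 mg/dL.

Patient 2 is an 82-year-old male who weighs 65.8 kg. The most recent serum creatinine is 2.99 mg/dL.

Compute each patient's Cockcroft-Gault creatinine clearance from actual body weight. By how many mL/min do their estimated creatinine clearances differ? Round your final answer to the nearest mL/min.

27 mL/min

Patient 1: CrCl = (140 − 65) × 73 / (72 × 1.7) = 5475.0 / 122.40 ≈ 44.7 mL/min
Patient 2: CrCl = (140 − 82) × 65.8 / (72 × 2.99) = 3816.4 / 215.28 ≈ 17.7 mL/min
|44.7 − 17.7| = 27.0 mL/min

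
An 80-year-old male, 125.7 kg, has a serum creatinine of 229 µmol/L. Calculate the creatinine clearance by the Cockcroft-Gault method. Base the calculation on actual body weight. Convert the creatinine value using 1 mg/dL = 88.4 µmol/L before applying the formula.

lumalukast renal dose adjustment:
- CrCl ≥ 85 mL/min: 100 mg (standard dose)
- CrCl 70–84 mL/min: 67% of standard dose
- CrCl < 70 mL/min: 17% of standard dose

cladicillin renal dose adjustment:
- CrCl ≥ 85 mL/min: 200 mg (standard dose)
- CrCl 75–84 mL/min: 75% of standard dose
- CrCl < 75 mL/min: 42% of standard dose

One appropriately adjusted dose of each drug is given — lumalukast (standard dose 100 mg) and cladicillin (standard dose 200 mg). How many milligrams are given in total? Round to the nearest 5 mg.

100 mg

SCr = 229 / 88.4 = 2.59 mg/dL
CrCl = (140 − 80) × 125.7 / (72 × 2.59) = 7542.0 / 186.48 ≈ 40.4 mL/min
CrCl ≈ 40 mL/min.
lumalukast: < 70 mL/min → 17% of 100 mg = 17 mg.
cladicillin: < 75 mL/min → 42% of 200 mg = 84 mg.
Total = 17 + 84 = 101 mg.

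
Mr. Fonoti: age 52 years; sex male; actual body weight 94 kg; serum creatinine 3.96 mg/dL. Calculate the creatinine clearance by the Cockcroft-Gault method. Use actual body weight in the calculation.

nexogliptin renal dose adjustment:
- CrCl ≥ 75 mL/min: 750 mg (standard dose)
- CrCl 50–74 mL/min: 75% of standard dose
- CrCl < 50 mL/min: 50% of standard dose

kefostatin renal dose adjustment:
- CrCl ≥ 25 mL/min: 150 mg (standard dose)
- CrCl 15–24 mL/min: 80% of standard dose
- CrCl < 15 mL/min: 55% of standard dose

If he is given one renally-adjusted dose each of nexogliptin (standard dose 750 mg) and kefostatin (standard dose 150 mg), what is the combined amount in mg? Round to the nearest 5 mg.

CrCl = (140 − 52) × 94 / (72 × 3.96) = 8272.0 / 285.12 ≈ 29.0 mL/min
CrCl ≈ 29 mL/min.
nexogliptin: < 50 mL/min → 50% of 750 mg = 375 mg.
kefostatin: ≥ 25 mL/min → 100% of 150 mg = 150 mg.
Total = 375 + 150 = 525 mg.

525 mg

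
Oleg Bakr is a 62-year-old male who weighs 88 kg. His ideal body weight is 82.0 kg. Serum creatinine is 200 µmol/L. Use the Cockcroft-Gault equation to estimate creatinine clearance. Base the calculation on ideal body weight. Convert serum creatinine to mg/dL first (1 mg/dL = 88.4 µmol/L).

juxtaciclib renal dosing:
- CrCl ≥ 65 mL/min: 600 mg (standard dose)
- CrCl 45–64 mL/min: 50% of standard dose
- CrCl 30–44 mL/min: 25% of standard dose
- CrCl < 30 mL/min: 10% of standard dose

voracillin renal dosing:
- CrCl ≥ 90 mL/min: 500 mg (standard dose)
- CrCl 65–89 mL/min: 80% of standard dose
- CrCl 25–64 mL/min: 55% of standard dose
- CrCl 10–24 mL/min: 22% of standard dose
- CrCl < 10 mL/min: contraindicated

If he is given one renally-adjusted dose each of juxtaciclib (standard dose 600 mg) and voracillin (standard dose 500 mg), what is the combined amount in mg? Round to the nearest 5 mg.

SCr = 200 / 88.4 = 2.262 mg/dL
CrCl = (140 − 62) × 82 / (72 × 2.262) = 6396.0 / 162.86 ≈ 39.3 mL/min
CrCl ≈ 39 mL/min.
juxtaciclib: 30–44 mL/min → 25% of 600 mg = 150 mg.
voracillin: 25–64 mL/min → 55% of 500 mg = 275 mg.
Total = 150 + 275 = 425 mg.

425 mg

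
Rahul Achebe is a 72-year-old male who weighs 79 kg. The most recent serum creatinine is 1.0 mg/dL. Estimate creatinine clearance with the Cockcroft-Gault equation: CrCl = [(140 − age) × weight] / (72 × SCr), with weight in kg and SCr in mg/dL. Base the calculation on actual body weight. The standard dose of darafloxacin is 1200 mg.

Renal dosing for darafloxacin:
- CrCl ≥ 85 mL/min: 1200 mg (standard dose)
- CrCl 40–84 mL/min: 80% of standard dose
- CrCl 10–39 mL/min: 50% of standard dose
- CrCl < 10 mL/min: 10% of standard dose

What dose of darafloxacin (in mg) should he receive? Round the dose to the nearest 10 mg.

960 mg

CrCl = (140 − 72) × 79 / (72 × 1) = 5372.0 / 72.00 ≈ 74.6 mL/min
CrCl ≈ 75 mL/min → bracket 40–84 mL/min.
80% of 1200 mg = 960 mg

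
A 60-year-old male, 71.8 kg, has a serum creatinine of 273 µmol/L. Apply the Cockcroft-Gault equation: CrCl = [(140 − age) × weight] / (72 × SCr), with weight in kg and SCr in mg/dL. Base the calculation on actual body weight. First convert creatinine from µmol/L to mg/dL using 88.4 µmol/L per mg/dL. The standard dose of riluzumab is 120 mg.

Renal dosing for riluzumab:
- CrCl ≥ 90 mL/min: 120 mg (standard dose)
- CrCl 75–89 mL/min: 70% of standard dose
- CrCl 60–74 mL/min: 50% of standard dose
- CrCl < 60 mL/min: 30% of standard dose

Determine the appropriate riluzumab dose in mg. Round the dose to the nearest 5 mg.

SCr = 273 / 88.4 = 3.088 mg/dL
CrCl = (140 − 60) × 71.8 / (72 × 3.088) = 5744.0 / 222.34 ≈ 25.8 mL/min
CrCl ≈ 26 mL/min → bracket < 60 mL/min.
30% of 120 mg = 36 mg → 35 mg

35 mg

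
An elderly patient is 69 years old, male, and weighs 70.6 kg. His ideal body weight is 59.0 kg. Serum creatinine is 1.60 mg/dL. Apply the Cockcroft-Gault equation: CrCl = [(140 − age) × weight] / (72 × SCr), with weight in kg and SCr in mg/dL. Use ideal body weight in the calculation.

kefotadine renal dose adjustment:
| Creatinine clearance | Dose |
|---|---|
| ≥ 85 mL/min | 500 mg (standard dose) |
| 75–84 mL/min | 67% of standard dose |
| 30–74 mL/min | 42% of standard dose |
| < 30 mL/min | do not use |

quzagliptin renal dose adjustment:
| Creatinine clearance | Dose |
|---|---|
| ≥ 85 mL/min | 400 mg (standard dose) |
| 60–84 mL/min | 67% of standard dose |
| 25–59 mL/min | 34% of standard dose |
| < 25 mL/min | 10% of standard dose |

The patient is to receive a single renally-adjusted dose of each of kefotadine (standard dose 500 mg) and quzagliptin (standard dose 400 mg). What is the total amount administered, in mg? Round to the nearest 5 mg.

345 mg

CrCl = (140 − 69) × 59 / (72 × 1.6) = 4189.0 / 115.20 ≈ 36.4 mL/min
CrCl ≈ 36 mL/min.
kefotadine: 30–74 mL/min → 42% of 500 mg = 210 mg.
quzagliptin: 25–59 mL/min → 34% of 400 mg = 136 mg.
Total = 210 + 136 = 346 mg.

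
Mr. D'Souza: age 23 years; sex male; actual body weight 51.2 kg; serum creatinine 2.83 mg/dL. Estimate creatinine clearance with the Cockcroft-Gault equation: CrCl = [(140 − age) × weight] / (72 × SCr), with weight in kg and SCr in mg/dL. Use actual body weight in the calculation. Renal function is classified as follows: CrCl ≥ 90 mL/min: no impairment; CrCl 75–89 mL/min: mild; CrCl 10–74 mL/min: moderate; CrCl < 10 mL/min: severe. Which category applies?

CrCl = (140 − 23) × 51.2 / (72 × 2.83) = 5990.4 / 203.76 ≈ 29.4 mL/min
29 mL/min falls in the 'moderate' range.

moderate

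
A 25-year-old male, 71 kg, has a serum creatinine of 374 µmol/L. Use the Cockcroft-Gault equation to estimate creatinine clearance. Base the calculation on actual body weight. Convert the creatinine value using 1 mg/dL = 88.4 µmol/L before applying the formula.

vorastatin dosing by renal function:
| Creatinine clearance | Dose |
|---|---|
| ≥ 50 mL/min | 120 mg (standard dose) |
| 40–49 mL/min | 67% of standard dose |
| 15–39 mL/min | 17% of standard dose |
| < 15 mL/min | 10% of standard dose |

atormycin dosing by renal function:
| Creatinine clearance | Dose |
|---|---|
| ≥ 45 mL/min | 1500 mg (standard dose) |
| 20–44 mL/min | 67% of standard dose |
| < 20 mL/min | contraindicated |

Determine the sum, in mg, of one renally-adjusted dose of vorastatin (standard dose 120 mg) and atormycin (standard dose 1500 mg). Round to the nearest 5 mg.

SCr = 374 / 88.4 = 4.231 mg/dL
CrCl = (140 − 25) × 71 / (72 × 4.231) = 8165.0 / 304.63 ≈ 26.8 mL/min
CrCl ≈ 27 mL/min.
vorastatin: 15–39 mL/min → 17% of 120 mg = 20.4 mg.
atormycin: 20–44 mL/min → 67% of 1500 mg = 1005 mg.
Total = 20.4 + 1005 = 1025.4 mg.

1025 mg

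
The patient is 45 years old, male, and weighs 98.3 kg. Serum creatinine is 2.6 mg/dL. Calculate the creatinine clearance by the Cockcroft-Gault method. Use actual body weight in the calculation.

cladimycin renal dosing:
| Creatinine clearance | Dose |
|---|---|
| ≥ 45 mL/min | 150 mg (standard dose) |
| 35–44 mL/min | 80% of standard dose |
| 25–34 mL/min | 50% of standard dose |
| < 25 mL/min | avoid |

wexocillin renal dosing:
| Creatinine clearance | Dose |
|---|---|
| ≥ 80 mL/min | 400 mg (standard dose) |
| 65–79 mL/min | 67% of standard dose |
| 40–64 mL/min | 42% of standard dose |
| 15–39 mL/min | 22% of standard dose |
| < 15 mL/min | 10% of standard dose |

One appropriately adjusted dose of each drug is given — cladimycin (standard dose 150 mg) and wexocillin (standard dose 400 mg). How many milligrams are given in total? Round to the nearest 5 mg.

CrCl = (140 − 45) × 98.3 / (72 × 2.6) = 9338.5 / 187.20 ≈ 49.9 mL/min
CrCl ≈ 50 mL/min.
cladimycin: ≥ 45 mL/min → 100% of 150 mg = 150 mg.
wexocillin: 40–64 mL/min → 42% of 400 mg = 168 mg.
Total = 150 + 168 = 318 mg.

320 mg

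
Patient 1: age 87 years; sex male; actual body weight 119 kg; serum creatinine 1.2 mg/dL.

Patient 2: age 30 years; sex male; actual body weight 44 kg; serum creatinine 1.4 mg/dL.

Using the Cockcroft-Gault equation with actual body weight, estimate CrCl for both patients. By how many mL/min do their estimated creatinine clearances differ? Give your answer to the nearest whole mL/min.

25 mL/min

Patient 1: CrCl = (140 − 87) × 119 / (72 × 1.2) = 6307.0 / 86.40 ≈ 73.0 mL/min
Patient 2: CrCl = (140 − 30) × 44 / (72 × 1.4) = 4840.0 / 100.80 ≈ 48.0 mL/min
|73.0 − 48.0| = 25.0 mL/min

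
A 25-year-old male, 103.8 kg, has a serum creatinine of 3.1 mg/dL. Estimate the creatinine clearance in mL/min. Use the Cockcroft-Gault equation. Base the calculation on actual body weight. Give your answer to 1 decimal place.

53.5 mL/min

CrCl = (140 − 25) × 103.8 / (72 × 3.1) = 11937.0 / 223.20 ≈ 53.5 mL/min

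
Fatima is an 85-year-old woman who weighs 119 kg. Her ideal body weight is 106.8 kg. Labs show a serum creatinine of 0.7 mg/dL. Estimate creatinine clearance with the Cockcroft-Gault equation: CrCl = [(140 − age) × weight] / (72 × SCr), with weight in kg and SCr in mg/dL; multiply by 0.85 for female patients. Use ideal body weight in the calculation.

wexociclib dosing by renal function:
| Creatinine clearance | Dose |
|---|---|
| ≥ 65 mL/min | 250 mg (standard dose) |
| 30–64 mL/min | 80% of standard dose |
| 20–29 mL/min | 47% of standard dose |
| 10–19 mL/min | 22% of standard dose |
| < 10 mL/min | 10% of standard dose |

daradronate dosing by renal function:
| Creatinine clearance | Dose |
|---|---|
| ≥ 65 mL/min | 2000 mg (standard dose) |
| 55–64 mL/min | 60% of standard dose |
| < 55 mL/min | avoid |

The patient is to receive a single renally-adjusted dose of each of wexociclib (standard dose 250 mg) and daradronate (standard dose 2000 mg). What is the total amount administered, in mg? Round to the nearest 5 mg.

2250 mg

CrCl = (140 − 85) × 106.8 / (72 × 0.7) × 0.85 = 5874.0 / 50.40 × 0.85 ≈ 99.1 mL/min
CrCl ≈ 99 mL/min.
wexociclib: ≥ 65 mL/min → 100% of 250 mg = 250 mg.
daradronate: ≥ 65 mL/min → 100% of 2000 mg = 2000 mg.
Total = 250 + 2000 = 2250 mg.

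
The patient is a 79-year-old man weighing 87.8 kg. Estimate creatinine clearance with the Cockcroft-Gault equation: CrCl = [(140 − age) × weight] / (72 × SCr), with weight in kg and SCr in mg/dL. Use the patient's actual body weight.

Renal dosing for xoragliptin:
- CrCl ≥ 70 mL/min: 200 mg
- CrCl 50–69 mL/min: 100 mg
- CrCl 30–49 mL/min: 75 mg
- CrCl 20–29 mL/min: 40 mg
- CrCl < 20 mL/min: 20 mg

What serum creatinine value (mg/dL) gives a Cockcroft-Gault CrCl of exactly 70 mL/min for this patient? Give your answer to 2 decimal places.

Standard dose requires CrCl ≥ 70 mL/min.
Set (140 − 79) × 87.8 / (72 × SCr) = 70
SCr = (140 − 79) × 87.8 / (72 × 70) = 1.063 mg/dL

1.06 mg/dL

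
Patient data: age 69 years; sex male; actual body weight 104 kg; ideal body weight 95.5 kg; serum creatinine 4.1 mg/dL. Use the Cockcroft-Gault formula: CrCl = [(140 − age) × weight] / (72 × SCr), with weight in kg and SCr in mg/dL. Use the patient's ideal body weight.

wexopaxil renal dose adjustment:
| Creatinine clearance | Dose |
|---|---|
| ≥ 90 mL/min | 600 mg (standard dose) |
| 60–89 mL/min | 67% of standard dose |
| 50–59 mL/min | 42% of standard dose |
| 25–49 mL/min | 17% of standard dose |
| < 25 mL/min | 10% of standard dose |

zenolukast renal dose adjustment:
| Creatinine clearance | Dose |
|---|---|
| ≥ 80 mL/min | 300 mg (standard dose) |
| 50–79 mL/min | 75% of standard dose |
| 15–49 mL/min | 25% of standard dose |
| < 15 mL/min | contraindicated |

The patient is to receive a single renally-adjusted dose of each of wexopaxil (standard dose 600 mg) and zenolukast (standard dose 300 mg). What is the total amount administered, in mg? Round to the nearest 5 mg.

CrCl = (140 − 69) × 95.5 / (72 × 4.1) = 6780.5 / 295.20 ≈ 23.0 mL/min
CrCl ≈ 23 mL/min.
wexopaxil: < 25 mL/min → 10% of 600 mg = 60 mg.
zenolukast: 15–49 mL/min → 25% of 300 mg = 75 mg.
Total = 60 + 75 = 135 mg.

135 mg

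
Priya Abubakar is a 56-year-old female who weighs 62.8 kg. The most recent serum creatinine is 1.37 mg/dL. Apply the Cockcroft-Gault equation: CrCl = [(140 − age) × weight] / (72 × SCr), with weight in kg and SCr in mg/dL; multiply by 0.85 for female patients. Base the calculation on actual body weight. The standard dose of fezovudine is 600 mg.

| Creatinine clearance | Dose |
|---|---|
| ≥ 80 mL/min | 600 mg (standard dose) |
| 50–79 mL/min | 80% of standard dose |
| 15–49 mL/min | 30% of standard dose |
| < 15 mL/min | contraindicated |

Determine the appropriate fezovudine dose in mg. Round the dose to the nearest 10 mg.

180 mg

CrCl = (140 − 56) × 62.8 / (72 × 1.37) × 0.85 = 5275.2 / 98.64 × 0.85 ≈ 45.5 mL/min
CrCl ≈ 45 mL/min → bracket 15–49 mL/min.
30% of 600 mg = 180 mg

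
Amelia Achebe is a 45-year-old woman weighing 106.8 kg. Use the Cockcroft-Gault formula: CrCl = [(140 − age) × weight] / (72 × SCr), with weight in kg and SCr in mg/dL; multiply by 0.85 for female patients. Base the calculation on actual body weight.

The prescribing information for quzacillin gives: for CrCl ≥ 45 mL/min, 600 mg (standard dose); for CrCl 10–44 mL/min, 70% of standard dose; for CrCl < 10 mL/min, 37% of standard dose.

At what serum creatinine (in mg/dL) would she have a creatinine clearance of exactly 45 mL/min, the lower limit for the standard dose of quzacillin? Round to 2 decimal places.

Standard dose requires CrCl ≥ 45 mL/min.
Set (140 − 45) × 106.8 × 0.85 / (72 × SCr) = 45
SCr = (140 − 45) × 106.8 × 0.85 / (72 × 45) = 2.662 mg/dL

2.66 mg/dL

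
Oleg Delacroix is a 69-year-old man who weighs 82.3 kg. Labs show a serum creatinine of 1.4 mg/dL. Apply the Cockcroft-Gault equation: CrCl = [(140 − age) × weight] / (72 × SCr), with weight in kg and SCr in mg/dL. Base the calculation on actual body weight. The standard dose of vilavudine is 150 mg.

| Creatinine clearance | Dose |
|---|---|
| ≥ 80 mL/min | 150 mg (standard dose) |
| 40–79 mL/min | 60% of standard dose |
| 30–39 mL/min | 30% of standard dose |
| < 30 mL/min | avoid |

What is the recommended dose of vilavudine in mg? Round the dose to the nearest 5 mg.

90 mg

CrCl = (140 − 69) × 82.3 / (72 × 1.4) = 5843.3 / 100.80 ≈ 58.0 mL/min
CrCl ≈ 58 mL/min → bracket 40–79 mL/min.
60% of 150 mg = 90 mg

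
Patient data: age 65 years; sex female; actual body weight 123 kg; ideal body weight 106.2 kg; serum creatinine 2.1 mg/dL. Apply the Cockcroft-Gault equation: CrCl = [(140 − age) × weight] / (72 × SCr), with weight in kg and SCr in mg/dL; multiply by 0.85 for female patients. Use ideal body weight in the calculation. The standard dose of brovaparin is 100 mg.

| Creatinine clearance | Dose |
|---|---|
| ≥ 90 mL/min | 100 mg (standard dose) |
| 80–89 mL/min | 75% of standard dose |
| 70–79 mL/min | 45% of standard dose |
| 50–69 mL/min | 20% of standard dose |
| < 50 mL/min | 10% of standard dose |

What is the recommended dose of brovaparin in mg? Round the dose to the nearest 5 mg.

CrCl = (140 − 65) × 106.2 / (72 × 2.1) × 0.85 = 7965.0 / 151.20 × 0.85 ≈ 44.8 mL/min
CrCl ≈ 45 mL/min → bracket < 50 mL/min.
10% of 100 mg = 10 mg

10 mg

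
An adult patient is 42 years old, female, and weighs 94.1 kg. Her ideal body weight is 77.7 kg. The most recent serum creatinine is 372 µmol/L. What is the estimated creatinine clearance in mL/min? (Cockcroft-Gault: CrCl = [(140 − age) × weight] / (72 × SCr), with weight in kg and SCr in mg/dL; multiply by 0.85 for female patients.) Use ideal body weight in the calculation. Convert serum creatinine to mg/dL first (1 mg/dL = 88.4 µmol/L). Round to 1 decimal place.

SCr = 372 / 88.4 = 4.208 mg/dL
CrCl = (140 − 42) × 77.7 / (72 × 4.208) × 0.85 = 7614.6 / 302.98 × 0.85 ≈ 21.4 mL/min

21.4 mL/min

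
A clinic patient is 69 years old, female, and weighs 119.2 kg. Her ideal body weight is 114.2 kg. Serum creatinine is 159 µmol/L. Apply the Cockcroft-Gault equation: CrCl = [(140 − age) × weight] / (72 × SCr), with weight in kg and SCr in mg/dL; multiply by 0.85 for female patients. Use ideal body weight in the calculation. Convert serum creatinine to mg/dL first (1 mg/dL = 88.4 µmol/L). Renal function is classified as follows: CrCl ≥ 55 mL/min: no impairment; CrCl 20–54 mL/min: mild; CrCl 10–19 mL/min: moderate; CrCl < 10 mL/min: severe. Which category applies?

SCr = 159 / 88.4 = 1.799 mg/dL
CrCl = (140 − 69) × 114.2 / (72 × 1.799) × 0.85 = 8108.2 / 129.53 × 0.85 ≈ 53.2 mL/min
53 mL/min falls in the 'mild' range.

mild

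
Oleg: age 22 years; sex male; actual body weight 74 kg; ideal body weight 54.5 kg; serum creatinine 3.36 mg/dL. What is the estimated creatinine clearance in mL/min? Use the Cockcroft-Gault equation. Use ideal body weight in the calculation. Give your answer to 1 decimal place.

26.6 mL/min

CrCl = (140 − 22) × 54.5 / (72 × 3.36) = 6431.0 / 241.92 ≈ 26.6 mL/min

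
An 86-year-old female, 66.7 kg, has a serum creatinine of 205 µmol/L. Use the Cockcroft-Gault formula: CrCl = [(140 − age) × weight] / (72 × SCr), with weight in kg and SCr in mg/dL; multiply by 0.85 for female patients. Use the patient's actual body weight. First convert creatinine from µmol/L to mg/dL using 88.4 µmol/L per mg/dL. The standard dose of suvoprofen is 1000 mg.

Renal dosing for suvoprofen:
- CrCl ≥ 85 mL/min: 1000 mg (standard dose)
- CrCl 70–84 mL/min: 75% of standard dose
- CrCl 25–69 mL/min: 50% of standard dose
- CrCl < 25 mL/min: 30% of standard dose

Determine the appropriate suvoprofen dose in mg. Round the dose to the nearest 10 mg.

SCr = 205 / 88.4 = 2.319 mg/dL
CrCl = (140 − 86) × 66.7 / (72 × 2.319) × 0.85 = 3601.8 / 166.97 × 0.85 ≈ 18.3 mL/min
CrCl ≈ 18 mL/min → bracket < 25 mL/min.
30% of 1000 mg = 300 mg

300 mg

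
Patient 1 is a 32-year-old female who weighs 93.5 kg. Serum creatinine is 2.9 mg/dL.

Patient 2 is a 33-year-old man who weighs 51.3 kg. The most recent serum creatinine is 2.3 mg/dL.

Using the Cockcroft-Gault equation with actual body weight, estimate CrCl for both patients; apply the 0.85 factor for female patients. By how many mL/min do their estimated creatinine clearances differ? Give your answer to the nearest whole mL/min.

8 mL/min

Patient 1: CrCl = (140 − 32) × 93.5 / (72 × 2.9) × 0.85 = 10098.0 / 208.80 × 0.85 ≈ 41.1 mL/min
Patient 2: CrCl = (140 − 33) × 51.3 / (72 × 2.3) = 5489.1 / 165.60 ≈ 33.1 mL/min
|41.1 − 33.1| = 8.0 mL/min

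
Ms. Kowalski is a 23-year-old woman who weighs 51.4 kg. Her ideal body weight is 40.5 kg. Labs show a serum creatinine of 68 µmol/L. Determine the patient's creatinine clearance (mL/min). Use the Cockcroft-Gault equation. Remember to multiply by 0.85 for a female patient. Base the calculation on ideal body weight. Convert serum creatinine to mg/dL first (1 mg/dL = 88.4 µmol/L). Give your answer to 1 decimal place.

SCr = 68 / 88.4 = 0.769 mg/dL
CrCl = (140 − 23) × 40.5 / (72 × 0.769) × 0.85 = 4738.5 / 55.37 × 0.85 ≈ 72.7 mL/min

72.7 mL/min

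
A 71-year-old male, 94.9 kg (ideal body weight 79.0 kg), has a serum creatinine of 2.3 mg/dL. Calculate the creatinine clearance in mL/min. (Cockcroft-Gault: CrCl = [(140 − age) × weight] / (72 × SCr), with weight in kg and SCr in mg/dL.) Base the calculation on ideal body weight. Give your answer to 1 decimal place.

CrCl = (140 − 71) × 79 / (72 × 2.3) = 5451.0 / 165.60 ≈ 32.9 mL/min

32.9 mL/min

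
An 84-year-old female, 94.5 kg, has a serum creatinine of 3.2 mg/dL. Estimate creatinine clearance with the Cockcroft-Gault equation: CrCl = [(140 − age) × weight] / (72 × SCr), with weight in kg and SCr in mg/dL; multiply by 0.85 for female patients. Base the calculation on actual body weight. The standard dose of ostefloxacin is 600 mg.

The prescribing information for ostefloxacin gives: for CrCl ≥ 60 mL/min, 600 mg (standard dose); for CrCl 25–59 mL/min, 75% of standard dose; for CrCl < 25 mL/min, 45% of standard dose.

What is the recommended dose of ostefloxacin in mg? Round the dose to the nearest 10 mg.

270 mg

CrCl = (140 − 84) × 94.5 / (72 × 3.2) × 0.85 = 5292.0 / 230.40 × 0.85 ≈ 19.5 mL/min
CrCl ≈ 20 mL/min → bracket < 25 mL/min.
45% of 600 mg = 270 mg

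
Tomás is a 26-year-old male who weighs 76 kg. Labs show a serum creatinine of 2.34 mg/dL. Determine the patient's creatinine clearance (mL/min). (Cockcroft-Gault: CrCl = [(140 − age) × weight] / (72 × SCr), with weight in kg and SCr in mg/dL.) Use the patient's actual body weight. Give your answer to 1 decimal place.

51.4 mL/min

CrCl = (140 − 26) × 76 / (72 × 2.34) = 8664.0 / 168.48 ≈ 51.4 mL/min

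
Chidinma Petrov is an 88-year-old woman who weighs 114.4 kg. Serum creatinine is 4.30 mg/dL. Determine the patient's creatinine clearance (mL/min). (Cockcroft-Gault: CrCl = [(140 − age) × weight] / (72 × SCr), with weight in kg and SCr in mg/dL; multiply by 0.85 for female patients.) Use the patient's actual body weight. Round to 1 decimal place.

CrCl = (140 − 88) × 114.4 / (72 × 4.3) × 0.85 = 5948.8 / 309.60 × 0.85 ≈ 16.3 mL/min

16.3 mL/min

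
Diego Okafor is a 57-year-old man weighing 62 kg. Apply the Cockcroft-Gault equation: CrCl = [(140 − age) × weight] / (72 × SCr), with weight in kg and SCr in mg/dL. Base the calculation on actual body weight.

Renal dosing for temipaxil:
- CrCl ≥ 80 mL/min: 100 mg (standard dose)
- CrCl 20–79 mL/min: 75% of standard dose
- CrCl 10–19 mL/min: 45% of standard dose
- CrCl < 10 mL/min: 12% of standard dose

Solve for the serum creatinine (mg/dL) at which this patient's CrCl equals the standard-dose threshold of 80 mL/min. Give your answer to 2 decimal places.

0.89 mg/dL

Standard dose requires CrCl ≥ 80 mL/min.
Set (140 − 57) × 62 / (72 × SCr) = 80
SCr = (140 − 57) × 62 / (72 × 80) = 0.893 mg/dL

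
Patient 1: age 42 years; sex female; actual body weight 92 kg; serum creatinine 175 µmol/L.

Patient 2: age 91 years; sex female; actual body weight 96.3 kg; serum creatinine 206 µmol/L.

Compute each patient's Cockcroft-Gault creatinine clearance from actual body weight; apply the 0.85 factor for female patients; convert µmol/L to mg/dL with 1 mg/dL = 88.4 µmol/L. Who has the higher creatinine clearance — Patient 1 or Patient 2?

Patient 1: SCr = 175 / 88.4 = 1.98 mg/dL
Patient 1: CrCl = (140 − 42) × 92 / (72 × 1.98) × 0.85 = 9016.0 / 142.56 × 0.85 ≈ 53.8 mL/min
Patient 2: SCr = 206 / 88.4 = 2.33 mg/dL
Patient 2: CrCl = (140 − 91) × 96.3 / (72 × 2.33) × 0.85 = 4718.7 / 167.76 × 0.85 ≈ 23.9 mL/min
53.8 vs 23.9 mL/min → Patient 1 is higher.

Patient 1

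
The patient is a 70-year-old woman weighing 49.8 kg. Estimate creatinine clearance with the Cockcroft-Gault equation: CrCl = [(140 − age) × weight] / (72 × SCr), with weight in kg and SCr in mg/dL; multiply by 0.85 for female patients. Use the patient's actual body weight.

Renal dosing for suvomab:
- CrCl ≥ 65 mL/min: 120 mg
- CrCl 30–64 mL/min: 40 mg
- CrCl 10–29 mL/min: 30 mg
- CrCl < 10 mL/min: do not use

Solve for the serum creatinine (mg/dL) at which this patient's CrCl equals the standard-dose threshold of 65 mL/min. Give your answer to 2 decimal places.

Standard dose requires CrCl ≥ 65 mL/min.
Set (140 − 70) × 49.8 × 0.85 / (72 × SCr) = 65
SCr = (140 − 70) × 49.8 × 0.85 / (72 × 65) = 0.633 mg/dL

0.63 mg/dL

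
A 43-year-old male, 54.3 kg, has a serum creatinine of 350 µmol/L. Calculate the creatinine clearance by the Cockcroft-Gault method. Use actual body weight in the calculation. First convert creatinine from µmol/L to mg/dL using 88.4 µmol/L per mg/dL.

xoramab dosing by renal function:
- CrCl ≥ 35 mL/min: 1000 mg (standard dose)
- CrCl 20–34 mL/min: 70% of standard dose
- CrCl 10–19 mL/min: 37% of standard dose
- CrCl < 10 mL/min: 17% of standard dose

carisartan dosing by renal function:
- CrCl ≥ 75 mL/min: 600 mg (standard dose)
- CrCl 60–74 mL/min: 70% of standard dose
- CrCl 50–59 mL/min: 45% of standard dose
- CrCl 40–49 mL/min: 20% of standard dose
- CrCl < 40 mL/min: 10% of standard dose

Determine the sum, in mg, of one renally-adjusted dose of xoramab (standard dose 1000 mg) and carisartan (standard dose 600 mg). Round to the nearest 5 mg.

SCr = 350 / 88.4 = 3.959 mg/dL
CrCl = (140 − 43) × 54.3 / (72 × 3.959) = 5267.1 / 285.05 ≈ 18.5 mL/min
CrCl ≈ 18 mL/min.
xoramab: 10–19 mL/min → 37% of 1000 mg = 370 mg.
carisartan: < 40 mL/min → 10% of 600 mg = 60 mg.
Total = 370 + 60 = 430 mg.

430 mg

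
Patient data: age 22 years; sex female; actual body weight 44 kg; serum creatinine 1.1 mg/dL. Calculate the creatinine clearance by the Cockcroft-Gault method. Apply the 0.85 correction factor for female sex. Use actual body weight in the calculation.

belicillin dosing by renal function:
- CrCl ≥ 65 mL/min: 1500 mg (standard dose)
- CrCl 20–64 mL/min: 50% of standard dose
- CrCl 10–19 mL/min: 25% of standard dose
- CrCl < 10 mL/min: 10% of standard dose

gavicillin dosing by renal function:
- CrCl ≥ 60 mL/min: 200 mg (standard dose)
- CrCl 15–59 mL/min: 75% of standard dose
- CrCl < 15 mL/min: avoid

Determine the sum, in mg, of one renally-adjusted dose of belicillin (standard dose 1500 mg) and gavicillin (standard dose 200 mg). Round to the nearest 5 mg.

CrCl = (140 − 22) × 44 / (72 × 1.1) × 0.85 = 5192.0 / 79.20 × 0.85 ≈ 55.7 mL/min
CrCl ≈ 56 mL/min.
belicillin: 20–64 mL/min → 50% of 1500 mg = 750 mg.
gavicillin: 15–59 mL/min → 75% of 200 mg = 150 mg.
Total = 750 + 150 = 900 mg.

900 mg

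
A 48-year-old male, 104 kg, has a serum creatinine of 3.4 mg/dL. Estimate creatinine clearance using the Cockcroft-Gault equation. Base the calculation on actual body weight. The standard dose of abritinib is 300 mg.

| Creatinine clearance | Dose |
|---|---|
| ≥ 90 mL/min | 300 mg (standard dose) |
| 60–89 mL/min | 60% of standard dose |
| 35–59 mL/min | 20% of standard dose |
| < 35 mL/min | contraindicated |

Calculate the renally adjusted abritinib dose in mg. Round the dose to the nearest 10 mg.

CrCl = (140 − 48) × 104 / (72 × 3.4) = 9568.0 / 244.80 ≈ 39.1 mL/min
CrCl ≈ 39 mL/min → bracket 35–59 mL/min.
20% of 300 mg = 60 mg

60 mg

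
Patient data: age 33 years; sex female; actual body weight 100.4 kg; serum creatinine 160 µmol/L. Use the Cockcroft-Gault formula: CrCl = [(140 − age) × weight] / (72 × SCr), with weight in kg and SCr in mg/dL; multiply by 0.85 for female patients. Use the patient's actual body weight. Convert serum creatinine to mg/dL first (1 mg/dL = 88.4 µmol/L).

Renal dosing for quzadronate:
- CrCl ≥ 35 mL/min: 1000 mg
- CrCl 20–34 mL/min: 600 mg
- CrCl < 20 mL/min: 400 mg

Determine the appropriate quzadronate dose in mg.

1000 mg

SCr = 160 / 88.4 = 1.81 mg/dL
CrCl = (140 − 33) × 100.4 / (72 × 1.81) × 0.85 = 10742.8 / 130.32 × 0.85 ≈ 70.1 mL/min
CrCl ≈ 70 mL/min → bracket ≥ 35 mL/min.
Dose for this bracket: 1000 mg.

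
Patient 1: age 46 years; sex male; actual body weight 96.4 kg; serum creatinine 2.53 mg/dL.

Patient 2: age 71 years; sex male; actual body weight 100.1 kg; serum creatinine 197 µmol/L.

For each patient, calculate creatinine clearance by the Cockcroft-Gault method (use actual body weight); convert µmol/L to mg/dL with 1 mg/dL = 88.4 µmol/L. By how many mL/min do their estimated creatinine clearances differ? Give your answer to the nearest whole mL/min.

7 mL/min

Patient 1: CrCl = (140 − 46) × 96.4 / (72 × 2.53) = 9061.6 / 182.16 ≈ 49.7 mL/min
Patient 2: SCr = 197 / 88.4 = 2.229 mg/dL
Patient 2: CrCl = (140 − 71) × 100.1 / (72 × 2.229) = 6906.9 / 160.49 ≈ 43.0 mL/min
|49.7 − 43.0| = 6.7 mL/min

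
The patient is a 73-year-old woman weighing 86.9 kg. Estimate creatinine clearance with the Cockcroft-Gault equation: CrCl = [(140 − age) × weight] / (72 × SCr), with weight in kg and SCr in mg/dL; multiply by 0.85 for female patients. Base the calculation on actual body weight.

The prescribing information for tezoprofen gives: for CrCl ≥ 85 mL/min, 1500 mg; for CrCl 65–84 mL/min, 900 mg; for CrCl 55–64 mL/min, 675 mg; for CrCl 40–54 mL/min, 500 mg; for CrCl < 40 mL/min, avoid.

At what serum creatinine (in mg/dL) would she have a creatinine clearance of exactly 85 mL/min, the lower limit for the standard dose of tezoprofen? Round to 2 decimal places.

Standard dose requires CrCl ≥ 85 mL/min.
Set (140 − 73) × 86.9 × 0.85 / (72 × SCr) = 85
SCr = (140 − 73) × 86.9 × 0.85 / (72 × 85) = 0.809 mg/dL

0.81 mg/dL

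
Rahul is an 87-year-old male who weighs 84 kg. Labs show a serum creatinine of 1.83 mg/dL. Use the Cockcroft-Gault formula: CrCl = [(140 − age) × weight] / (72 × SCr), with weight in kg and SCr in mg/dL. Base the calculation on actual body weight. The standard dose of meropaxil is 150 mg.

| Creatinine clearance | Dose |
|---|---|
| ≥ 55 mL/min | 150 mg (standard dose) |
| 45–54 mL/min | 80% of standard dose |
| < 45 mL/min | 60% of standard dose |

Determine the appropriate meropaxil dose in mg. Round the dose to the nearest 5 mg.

CrCl = (140 − 87) × 84 / (72 × 1.83) = 4452.0 / 131.76 ≈ 33.8 mL/min
CrCl ≈ 34 mL/min → bracket < 45 mL/min.
60% of 150 mg = 90 mg

90 mg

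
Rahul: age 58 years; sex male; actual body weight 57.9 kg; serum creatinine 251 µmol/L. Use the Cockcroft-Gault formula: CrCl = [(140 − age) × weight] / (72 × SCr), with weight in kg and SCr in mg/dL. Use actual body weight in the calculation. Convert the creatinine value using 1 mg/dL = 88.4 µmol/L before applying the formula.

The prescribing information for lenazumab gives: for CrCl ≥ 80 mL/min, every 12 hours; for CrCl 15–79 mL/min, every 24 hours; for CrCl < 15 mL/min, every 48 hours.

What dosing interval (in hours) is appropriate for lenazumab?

SCr = 251 / 88.4 = 2.839 mg/dL
CrCl = (140 − 58) × 57.9 / (72 × 2.839) = 4747.8 / 204.41 ≈ 23.2 mL/min
CrCl ≈ 23 mL/min → bracket 15–79 mL/min → every 24 hours.

every 24 hours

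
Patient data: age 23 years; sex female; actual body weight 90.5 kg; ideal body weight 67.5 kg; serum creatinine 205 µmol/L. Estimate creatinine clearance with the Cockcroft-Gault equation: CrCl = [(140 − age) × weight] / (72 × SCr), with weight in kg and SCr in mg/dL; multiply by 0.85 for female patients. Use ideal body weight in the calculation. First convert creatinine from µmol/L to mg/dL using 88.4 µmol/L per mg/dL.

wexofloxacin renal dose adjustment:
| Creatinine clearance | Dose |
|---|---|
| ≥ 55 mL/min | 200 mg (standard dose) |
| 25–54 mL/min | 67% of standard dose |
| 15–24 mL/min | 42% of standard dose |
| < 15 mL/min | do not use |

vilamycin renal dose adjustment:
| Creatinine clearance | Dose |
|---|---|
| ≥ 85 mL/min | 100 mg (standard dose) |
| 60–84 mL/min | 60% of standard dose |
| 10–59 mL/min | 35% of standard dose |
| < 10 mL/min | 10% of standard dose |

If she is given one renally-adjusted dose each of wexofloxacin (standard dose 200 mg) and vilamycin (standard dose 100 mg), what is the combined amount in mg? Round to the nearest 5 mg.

170 mg

SCr = 205 / 88.4 = 2.319 mg/dL
CrCl = (140 − 23) × 67.5 / (72 × 2.319) × 0.85 = 7897.5 / 166.97 × 0.85 ≈ 40.2 mL/min
CrCl ≈ 40 mL/min.
wexofloxacin: 25–54 mL/min → 67% of 200 mg = 134 mg.
vilamycin: 10–59 mL/min → 35% of 100 mg = 35 mg.
Total = 134 + 35 = 169 mg.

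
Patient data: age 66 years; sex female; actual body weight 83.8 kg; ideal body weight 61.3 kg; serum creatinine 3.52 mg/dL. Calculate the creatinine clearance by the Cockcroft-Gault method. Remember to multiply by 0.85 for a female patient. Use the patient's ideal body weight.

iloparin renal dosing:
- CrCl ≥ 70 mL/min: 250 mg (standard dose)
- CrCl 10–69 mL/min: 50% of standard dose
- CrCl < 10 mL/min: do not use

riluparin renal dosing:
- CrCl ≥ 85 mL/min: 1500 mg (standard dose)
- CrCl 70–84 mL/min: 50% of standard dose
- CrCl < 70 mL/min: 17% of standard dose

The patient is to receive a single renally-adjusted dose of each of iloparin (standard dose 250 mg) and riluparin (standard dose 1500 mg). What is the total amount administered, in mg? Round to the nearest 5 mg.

CrCl = (140 − 66) × 61.3 / (72 × 3.52) × 0.85 = 4536.2 / 253.44 × 0.85 ≈ 15.2 mL/min
CrCl ≈ 15 mL/min.
iloparin: 10–69 mL/min → 50% of 250 mg = 125 mg.
riluparin: < 70 mL/min → 17% of 1500 mg = 255 mg.
Total = 125 + 255 = 380 mg.

380 mg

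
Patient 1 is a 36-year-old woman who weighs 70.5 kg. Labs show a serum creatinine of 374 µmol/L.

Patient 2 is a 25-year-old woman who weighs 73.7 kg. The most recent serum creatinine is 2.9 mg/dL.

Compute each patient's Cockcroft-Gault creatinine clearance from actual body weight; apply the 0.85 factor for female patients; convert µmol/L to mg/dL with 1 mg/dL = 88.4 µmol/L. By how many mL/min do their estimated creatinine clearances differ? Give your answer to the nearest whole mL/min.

Patient 1: SCr = 374 / 88.4 = 4.231 mg/dL
Patient 1: CrCl = (140 − 36) × 70.5 / (72 × 4.231) × 0.85 = 7332.0 / 304.63 × 0.85 ≈ 20.5 mL/min
Patient 2: CrCl = (140 − 25) × 73.7 / (72 × 2.9) × 0.85 = 8475.5 / 208.80 × 0.85 ≈ 34.5 mL/min
|20.5 − 34.5| = 14.0 mL/min

14 mL/min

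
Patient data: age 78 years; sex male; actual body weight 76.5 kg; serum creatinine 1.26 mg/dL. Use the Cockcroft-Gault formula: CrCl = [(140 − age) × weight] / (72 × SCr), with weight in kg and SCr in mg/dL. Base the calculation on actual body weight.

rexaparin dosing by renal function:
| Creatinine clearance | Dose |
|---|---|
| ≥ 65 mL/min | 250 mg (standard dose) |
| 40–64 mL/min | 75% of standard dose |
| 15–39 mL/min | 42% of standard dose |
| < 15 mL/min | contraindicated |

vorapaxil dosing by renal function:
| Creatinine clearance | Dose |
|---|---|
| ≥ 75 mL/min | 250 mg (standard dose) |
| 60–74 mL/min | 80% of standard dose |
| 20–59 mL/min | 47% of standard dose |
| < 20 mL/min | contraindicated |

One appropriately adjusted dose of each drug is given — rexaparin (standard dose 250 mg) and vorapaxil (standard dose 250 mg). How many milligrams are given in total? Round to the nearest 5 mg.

CrCl = (140 − 78) × 76.5 / (72 × 1.26) = 4743.0 / 90.72 ≈ 52.3 mL/min
CrCl ≈ 52 mL/min.
rexaparin: 40–64 mL/min → 75% of 250 mg = 187.5 mg.
vorapaxil: 20–59 mL/min → 47% of 250 mg = 117.5 mg.
Total = 187.5 + 117.5 = 305 mg.

305 mg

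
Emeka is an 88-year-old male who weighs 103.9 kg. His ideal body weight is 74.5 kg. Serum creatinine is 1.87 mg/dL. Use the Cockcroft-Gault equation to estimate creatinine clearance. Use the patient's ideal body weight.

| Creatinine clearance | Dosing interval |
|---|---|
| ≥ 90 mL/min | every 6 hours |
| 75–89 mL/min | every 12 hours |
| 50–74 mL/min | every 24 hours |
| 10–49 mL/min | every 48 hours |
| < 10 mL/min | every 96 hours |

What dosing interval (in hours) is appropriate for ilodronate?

CrCl = (140 − 88) × 74.5 / (72 × 1.87) = 3874.0 / 134.64 ≈ 28.8 mL/min
CrCl ≈ 29 mL/min → bracket 10–49 mL/min → every 48 hours.

every 48 hours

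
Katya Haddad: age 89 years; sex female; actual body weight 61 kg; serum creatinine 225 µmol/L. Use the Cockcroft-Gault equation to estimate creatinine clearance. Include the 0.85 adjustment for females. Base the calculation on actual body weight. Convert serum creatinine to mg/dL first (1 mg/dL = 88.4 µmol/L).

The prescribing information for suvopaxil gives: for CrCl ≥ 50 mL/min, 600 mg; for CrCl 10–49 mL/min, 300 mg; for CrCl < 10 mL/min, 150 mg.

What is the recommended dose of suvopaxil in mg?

SCr = 225 / 88.4 = 2.545 mg/dL
CrCl = (140 − 89) × 61 / (72 × 2.545) × 0.85 = 3111.0 / 183.24 × 0.85 ≈ 14.4 mL/min
CrCl ≈ 14 mL/min → bracket 10–49 mL/min.
Dose for this bracket: 300 mg.

300 mg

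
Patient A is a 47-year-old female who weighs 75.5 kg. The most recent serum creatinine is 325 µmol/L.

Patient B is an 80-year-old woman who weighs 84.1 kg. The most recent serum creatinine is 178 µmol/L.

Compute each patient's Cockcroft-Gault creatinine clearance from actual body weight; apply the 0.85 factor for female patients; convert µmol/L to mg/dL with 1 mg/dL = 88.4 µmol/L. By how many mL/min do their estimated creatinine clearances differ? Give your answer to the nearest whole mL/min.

Patient A: SCr = 325 / 88.4 = 3.676 mg/dL
Patient A: CrCl = (140 − 47) × 75.5 / (72 × 3.676) × 0.85 = 7021.5 / 264.67 × 0.85 ≈ 22.5 mL/min
Patient B: SCr = 178 / 88.4 = 2.014 mg/dL
Patient B: CrCl = (140 − 80) × 84.1 / (72 × 2.014) × 0.85 = 5046.0 / 145.01 × 0.85 ≈ 29.6 mL/min
|22.5 − 29.6| = 7.1 mL/min

7 mL/min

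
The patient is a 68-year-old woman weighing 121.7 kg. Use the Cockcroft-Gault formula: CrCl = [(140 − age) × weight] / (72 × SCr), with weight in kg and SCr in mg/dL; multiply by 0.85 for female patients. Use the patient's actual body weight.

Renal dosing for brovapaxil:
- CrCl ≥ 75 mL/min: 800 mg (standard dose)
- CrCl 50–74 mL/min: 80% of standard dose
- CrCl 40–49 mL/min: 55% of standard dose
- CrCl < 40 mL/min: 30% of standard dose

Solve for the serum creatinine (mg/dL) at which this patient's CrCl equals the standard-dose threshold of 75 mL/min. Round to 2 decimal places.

1.38 mg/dL

Standard dose requires CrCl ≥ 75 mL/min.
Set (140 − 68) × 121.7 × 0.85 / (72 × SCr) = 75
SCr = (140 − 68) × 121.7 × 0.85 / (72 × 75) = 1.379 mg/dL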